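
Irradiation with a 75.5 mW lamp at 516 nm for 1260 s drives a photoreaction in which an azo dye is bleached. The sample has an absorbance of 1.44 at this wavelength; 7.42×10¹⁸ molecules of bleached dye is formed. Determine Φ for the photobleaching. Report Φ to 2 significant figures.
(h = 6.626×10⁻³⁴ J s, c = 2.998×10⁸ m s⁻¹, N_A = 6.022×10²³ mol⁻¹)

Product: 7.42×10¹⁸ / 6.022×10²³ = 1.232×10⁻⁵ mol.
Photon energy at 516 nm: hc/λ = (6.626×10⁻³⁴)(2.998×10⁸)/(516×10⁻⁹) = 3.850×10⁻¹⁹ J.
Energy delivered: (75.5 mW)(1260 s) = 95.13 J.
Photons incident: 95.13 / 3.850×10⁻¹⁹ = 2.471×10²⁰, i.e. 2.471×10²⁰/6.022×10²³ = 4.103×10⁻⁴ mol.
Fraction absorbed: 1 − 10^(−1.44) = 0.9637.
Photons absorbed: 0.9637 × 4.103×10⁻⁴ = 3.954×10⁻⁴ mol.
Φ = 1.232×10⁻⁵ mol / 3.954×10⁻⁴ mol photons = 0.031.

Φ = 0.031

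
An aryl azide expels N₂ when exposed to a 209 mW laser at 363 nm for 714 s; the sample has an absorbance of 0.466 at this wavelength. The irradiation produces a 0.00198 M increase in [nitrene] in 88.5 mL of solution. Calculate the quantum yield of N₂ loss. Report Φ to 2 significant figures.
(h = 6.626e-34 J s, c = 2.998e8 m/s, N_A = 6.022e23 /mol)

Product: (0.00198 M)(0.0885 L) = 1.752e-4 mol.
Photon energy at 363 nm: hc/λ = (6.626e-34)(2.998e8)/(363e-9) = 5.472e-19 J.
Energy delivered: (209 mW)(714 s) = 149.2 J.
Photons incident: 149.2 / 5.472e-19 = 2.727e20, i.e. 2.727e20/6.022e23 = 4.528e-4 mol.
Fraction absorbed: 1 − 10^(−0.466) = 0.6580.
Photons absorbed: 0.6580 × 4.528e-4 = 2.979e-4 mol.
Φ = 1.752e-4 mol / 2.979e-4 mol photons = 0.59.

Φ = 0.59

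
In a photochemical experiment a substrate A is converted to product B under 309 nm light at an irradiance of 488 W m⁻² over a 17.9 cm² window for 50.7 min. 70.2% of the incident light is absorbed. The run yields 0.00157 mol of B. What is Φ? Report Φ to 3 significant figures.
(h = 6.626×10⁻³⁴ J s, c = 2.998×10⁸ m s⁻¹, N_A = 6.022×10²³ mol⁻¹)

Φ = 0.326

Photon energy at 309 nm: hc/λ = (6.626×10⁻³⁴)(2.998×10⁸)/(309×10⁻⁹) = 6.429×10⁻¹⁹ J.
Energy delivered: (488 W m⁻²)(17.9×10⁻⁴ m²)(3042 s) = 2657 J.
Photons incident: 2657 / 6.429×10⁻¹⁹ = 4.133×10²¹, i.e. 4.133×10²¹/6.022×10²³ = 0.006863 mol.
Photons absorbed: 0.702 × 0.006863 = 0.004818 mol.
Φ = 0.00157 mol / 0.004818 mol photons = 0.326.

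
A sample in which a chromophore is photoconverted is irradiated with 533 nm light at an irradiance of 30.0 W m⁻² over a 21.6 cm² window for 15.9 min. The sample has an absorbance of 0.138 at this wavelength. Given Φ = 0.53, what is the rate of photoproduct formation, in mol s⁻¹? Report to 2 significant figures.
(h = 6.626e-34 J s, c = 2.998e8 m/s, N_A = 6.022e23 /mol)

Photon energy at 533 nm: hc/λ = (6.626e-34)(2.998e8)/(533e-9) = 3.727e-19 J.
Energy delivered: (30.0 W m⁻²)(21.6e-4 m²)(954 s) = 61.82 J.
Photons incident: 61.82 / 3.727e-19 = 1.659e20, i.e. 1.659e20/6.022e23 = 2.755e-4 mol.
Fraction absorbed: 1 − 10^(−0.138) = 0.2722.
Photons absorbed: 0.2722 × 2.755e-4 = 7.499e-5 mol.
Product formed: 0.53 × 7.499e-5 = 3.974e-5 mol.
Rate: 3.974e-5 / 954 s = 4.2e-8 mol s⁻¹.

4.2e-8 mol s⁻¹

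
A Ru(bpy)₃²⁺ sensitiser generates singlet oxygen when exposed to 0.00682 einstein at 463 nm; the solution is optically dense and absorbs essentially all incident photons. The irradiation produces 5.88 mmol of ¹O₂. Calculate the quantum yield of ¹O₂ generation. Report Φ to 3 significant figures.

Φ = 0.862

Product: 5.88 mmol = 0.00588 mol.
Φ = 0.00588 mol / 0.00682 mol photons = 0.862.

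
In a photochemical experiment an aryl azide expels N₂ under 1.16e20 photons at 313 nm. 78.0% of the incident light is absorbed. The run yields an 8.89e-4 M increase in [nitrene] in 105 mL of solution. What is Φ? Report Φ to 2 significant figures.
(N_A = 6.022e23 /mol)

Φ = 0.62

Product: (8.89e-4 M)(0.105 L) = 9.335e-5 mol.
Moles of photons: 1.16e20 / 6.022e23 = 1.926e-4 mol.
Photons absorbed: 0.780 × 1.926e-4 = 1.502e-4 mol.
Φ = 9.335e-5 mol / 1.502e-4 mol photons = 0.62.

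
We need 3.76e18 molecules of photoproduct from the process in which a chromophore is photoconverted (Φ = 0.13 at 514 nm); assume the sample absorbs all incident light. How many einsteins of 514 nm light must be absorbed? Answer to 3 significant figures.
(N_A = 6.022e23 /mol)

Product: 3.76e18 / 6.022e23 = 6.244e-6 mol.
Photons that must be absorbed: 6.244e-6 / 0.13 = 4.803e-5 mol.

4.80e-5 einstein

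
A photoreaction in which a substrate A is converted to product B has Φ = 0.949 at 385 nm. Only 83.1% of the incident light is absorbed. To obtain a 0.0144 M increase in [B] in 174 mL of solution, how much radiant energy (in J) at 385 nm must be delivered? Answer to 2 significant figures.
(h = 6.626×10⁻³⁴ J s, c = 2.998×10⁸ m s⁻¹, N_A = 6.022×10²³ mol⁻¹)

990 J

Product: (0.0144 M)(0.174 L) = 0.002506 mol.
Photons that must be absorbed: 0.002506 / 0.949 = 0.002641 mol.
Incident photons needed: 0.002641 / 0.831 = 0.003178 mol.
Photon energy: hc/λ = 5.160×10⁻¹⁹ J; per mole, 3.107×10⁵ J mol⁻¹.
Energy required: 0.003178 × 3.107×10⁵ = 990 J.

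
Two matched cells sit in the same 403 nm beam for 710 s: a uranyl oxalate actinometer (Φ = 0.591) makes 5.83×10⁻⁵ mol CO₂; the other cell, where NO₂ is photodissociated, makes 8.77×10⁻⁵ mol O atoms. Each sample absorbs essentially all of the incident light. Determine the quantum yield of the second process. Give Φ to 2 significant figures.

Φ = 0.89

Photons absorbed by the actinometer: 5.83×10⁻⁵ / 0.591 = 9.865×10⁻⁵ mol.
Φ(unknown) = 8.77×10⁻⁵ / 9.865×10⁻⁵ = 0.89.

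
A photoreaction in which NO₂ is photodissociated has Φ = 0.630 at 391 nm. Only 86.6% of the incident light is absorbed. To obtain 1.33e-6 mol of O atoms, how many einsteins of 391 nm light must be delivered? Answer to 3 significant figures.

Photons that must be absorbed: 1.33e-6 / 0.630 = 2.111e-6 mol.
Incident photons needed: 2.111e-6 / 0.866 = 2.438e-6 mol.

2.44e-6 einstein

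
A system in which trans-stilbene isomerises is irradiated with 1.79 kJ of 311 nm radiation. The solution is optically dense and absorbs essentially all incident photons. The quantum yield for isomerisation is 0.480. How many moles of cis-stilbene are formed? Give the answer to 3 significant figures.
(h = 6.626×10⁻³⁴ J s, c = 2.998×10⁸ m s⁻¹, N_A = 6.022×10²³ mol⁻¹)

0.00223 mol

Photon energy at 311 nm: hc/λ = (6.626×10⁻³⁴)(2.998×10⁸)/(311×10⁻⁹) = 6.387×10⁻¹⁹ J.
Incident energy: 1.79 kJ = 1790 J.
Photons incident: 1790 / 6.387×10⁻¹⁹ = 2.803×10²¹, i.e. 2.803×10²¹/6.022×10²³ = 0.004655 mol.
Product: Φ × n_abs = 0.480 × 0.004655 = 0.002234 mol.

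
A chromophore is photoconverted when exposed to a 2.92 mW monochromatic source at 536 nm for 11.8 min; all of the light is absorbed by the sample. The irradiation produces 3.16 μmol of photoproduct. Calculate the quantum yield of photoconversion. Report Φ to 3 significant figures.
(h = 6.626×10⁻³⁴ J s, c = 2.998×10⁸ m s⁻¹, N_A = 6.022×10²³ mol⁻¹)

Product: 3.16 μmol = 3.16×10⁻⁶ mol.
Photon energy at 536 nm: hc/λ = (6.626×10⁻³⁴)(2.998×10⁸)/(536×10⁻⁹) = 3.706×10⁻¹⁹ J.
Energy delivered: (2.92 mW)(708 s) = 2.067 J.
Photons incident: 2.067 / 3.706×10⁻¹⁹ = 5.577×10¹⁸, i.e. 5.577×10¹⁸/6.022×10²³ = 9.261×10⁻⁶ mol.
Φ = 3.16×10⁻⁶ mol / 9.261×10⁻⁶ mol photons = 0.341.

Φ = 0.341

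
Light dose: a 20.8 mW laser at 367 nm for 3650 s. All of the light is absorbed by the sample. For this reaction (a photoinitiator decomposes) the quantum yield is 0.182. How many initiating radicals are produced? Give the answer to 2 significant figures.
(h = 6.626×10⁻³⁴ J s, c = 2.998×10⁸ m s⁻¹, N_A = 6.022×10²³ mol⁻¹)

2.6×10¹⁹ initiating radicals

Photon energy at 367 nm: hc/λ = (6.626×10⁻³⁴)(2.998×10⁸)/(367×10⁻⁹) = 5.413×10⁻¹⁹ J.
Energy delivered: (20.8 mW)(3650 s) = 75.92 J.
Photons incident: 75.92 / 5.413×10⁻¹⁹ = 1.403×10²⁰, i.e. 1.403×10²⁰/6.022×10²³ = 2.330×10⁻⁴ mol.
Product: Φ × n_abs = 0.182 × 2.330×10⁻⁴ = 4.241×10⁻⁵ mol.
As a count: 4.241×10⁻⁵ × 6.022×10²³ = 2.6×10¹⁹.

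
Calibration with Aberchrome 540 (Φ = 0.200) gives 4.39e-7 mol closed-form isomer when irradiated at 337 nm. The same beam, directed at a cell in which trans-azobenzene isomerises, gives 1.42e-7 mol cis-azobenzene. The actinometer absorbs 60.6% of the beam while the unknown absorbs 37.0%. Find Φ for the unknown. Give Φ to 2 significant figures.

Photons absorbed by the actinometer: 4.39e-7 / 0.200 = 2.195e-6 mol.
Incident flux: 2.195e-6 / 0.606 = 3.622e-6 einstein.
Absorbed by unknown: 0.370 × 3.622e-6 = 1.340e-6 mol.
Φ(unknown) = 1.42e-7 / 1.340e-6 = 0.11.

Φ = 0.11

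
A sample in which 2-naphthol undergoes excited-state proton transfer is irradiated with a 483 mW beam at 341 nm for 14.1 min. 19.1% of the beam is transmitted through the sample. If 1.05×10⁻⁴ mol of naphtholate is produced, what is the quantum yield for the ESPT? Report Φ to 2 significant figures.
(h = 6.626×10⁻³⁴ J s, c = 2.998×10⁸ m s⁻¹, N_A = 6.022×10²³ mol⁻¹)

Photon energy at 341 nm: hc/λ = (6.626×10⁻³⁴)(2.998×10⁸)/(341×10⁻⁹) = 5.825×10⁻¹⁹ J.
Energy delivered: (483 mW)(846 s) = 408.6 J.
Photons incident: 408.6 / 5.825×10⁻¹⁹ = 7.015×10²⁰, i.e. 7.015×10²⁰/6.022×10²³ = 0.001165 mol.
Fraction absorbed: 1 − 19.1/100 = 0.8090.
Photons absorbed: 0.8090 × 0.001165 = 9.425×10⁻⁴ mol.
Φ = 1.05×10⁻⁴ mol / 9.425×10⁻⁴ mol photons = 0.11.

Φ = 0.11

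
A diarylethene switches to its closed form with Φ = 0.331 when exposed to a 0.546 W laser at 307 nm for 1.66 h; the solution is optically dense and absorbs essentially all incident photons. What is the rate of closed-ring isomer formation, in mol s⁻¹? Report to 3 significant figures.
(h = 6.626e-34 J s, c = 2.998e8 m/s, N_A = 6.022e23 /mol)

4.64e-7 mol s⁻¹

Photon energy at 307 nm: hc/λ = (6.626e-34)(2.998e8)/(307e-9) = 6.471e-19 J.
Energy delivered: (0.546 W)(5976 s) = 3263 J.
Photons incident: 3263 / 6.471e-19 = 5.042e21, i.e. 5.042e21/6.022e23 = 0.008373 mol.
Product formed: 0.331 × 0.008373 = 0.002771 mol.
Rate: 0.002771 / 5976 s = 4.64e-7 mol s⁻¹.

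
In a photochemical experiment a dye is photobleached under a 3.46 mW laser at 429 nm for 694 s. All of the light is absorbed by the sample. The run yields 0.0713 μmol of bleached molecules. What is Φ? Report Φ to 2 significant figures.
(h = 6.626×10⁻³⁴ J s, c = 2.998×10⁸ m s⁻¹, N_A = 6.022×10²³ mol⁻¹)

Product: 0.0713 μmol = 7.13×10⁻⁸ mol.
Photon energy at 429 nm: hc/λ = (6.626×10⁻³⁴)(2.998×10⁸)/(429×10⁻⁹) = 4.630×10⁻¹⁹ J.
Energy delivered: (3.46 mW)(694 s) = 2.401 J.
Photons incident: 2.401 / 4.630×10⁻¹⁹ = 5.186×10¹⁸, i.e. 5.186×10¹⁸/6.022×10²³ = 8.612×10⁻⁶ mol.
Φ = 7.13×10⁻⁸ mol / 8.612×10⁻⁶ mol photons = 0.0083.

Φ = 0.0083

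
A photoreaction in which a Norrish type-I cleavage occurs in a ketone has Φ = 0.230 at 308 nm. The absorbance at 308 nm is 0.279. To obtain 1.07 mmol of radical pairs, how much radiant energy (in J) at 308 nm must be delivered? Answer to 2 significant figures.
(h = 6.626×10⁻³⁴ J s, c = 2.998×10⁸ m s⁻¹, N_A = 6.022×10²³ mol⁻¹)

Product: 1.07 mmol = 0.00107 mol.
Photons that must be absorbed: 0.00107 / 0.230 = 0.004652 mol.
Fraction absorbed: 1 − 10^(−0.279) = 0.4740.
Incident photons needed: 0.004652 / 0.4740 = 0.009814 mol.
Photon energy: hc/λ = 6.450×10⁻¹⁹ J; per mole, 3.884×10⁵ J mol⁻¹.
Energy required: 0.009814 × 3.884×10⁵ = 3800 J.

3800 J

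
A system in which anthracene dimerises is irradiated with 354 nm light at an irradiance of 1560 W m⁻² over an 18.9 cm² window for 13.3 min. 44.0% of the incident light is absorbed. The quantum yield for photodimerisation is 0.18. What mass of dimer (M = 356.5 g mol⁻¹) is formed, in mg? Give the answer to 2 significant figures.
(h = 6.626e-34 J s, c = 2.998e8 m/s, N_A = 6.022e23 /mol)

200 mg

Photon energy at 354 nm: hc/λ = (6.626e-34)(2.998e8)/(354e-9) = 5.612e-19 J.
Energy delivered: (1560 W m⁻²)(18.9e-4 m²)(798 s) = 2353 J.
Photons incident: 2353 / 5.612e-19 = 4.193e21, i.e. 4.193e21/6.022e23 = 0.006963 mol.
Photons absorbed: 0.440 × 0.006963 = 0.003064 mol.
Product: Φ × n_abs = 0.18 × 0.003064 = 5.515e-4 mol.
Mass: 5.515e-4 × 356.5 = 0.1966 g = 200 mg.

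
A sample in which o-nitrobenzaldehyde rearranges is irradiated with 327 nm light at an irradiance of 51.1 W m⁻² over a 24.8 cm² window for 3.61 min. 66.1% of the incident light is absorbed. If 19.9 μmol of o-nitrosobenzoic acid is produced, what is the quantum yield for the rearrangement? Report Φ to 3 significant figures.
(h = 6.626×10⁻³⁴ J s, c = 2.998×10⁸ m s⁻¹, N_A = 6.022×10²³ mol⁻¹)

Product: 19.9 μmol = 1.99×10⁻⁵ mol.
Photon energy at 327 nm: hc/λ = (6.626×10⁻³⁴)(2.998×10⁸)/(327×10⁻⁹) = 6.075×10⁻¹⁹ J.
Energy delivered: (51.1 W m⁻²)(24.8×10⁻⁴ m²)(216.6 s) = 27.45 J.
Photons incident: 27.45 / 6.075×10⁻¹⁹ = 4.519×10¹⁹, i.e. 4.519×10¹⁹/6.022×10²³ = 7.504×10⁻⁵ mol.
Photons absorbed: 0.661 × 7.504×10⁻⁵ = 4.960×10⁻⁵ mol.
Φ = 1.99×10⁻⁵ mol / 4.960×10⁻⁵ mol photons = 0.401.

Φ = 0.401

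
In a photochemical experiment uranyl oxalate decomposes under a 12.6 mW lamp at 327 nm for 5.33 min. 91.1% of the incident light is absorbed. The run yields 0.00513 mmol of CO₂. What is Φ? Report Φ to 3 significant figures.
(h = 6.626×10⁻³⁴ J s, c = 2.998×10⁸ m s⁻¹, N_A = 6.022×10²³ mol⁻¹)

Φ = 0.511

Product: 0.00513 mmol = 5.13×10⁻⁶ mol.
Photon energy at 327 nm: hc/λ = (6.626×10⁻³⁴)(2.998×10⁸)/(327×10⁻⁹) = 6.075×10⁻¹⁹ J.
Energy delivered: (12.6 mW)(319.8 s) = 4.029 J.
Photons incident: 4.029 / 6.075×10⁻¹⁹ = 6.632×10¹⁸, i.e. 6.632×10¹⁸/6.022×10²³ = 1.101×10⁻⁵ mol.
Photons absorbed: 0.911 × 1.101×10⁻⁵ = 1.003×10⁻⁵ mol.
Φ = 5.13×10⁻⁶ mol / 1.003×10⁻⁵ mol photons = 0.511.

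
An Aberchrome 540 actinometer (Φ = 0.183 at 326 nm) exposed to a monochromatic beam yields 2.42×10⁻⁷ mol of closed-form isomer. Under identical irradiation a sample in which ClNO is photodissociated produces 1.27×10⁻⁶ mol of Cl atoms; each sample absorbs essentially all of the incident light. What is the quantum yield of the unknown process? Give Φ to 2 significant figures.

Photons absorbed by the actinometer: 2.42×10⁻⁷ / 0.183 = 1.322×10⁻⁶ mol.
Φ(unknown) = 1.27×10⁻⁶ / 1.322×10⁻⁶ = 0.96.

Φ = 0.96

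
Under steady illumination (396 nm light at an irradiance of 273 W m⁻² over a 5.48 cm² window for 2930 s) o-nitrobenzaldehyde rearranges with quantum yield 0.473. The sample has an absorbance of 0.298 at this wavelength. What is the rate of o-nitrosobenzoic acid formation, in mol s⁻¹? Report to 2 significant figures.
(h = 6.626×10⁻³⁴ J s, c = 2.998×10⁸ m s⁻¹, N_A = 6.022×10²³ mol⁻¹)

Photon energy at 396 nm: hc/λ = (6.626×10⁻³⁴)(2.998×10⁸)/(396×10⁻⁹) = 5.016×10⁻¹⁹ J.
Energy delivered: (273 W m⁻²)(5.48×10⁻⁴ m²)(2930 s) = 438.3 J.
Photons incident: 438.3 / 5.016×10⁻¹⁹ = 8.738×10²⁰, i.e. 8.738×10²⁰/6.022×10²³ = 0.001451 mol.
Fraction absorbed: 1 − 10^(−0.298) = 0.4965.
Photons absorbed: 0.4965 × 0.001451 = 7.204×10⁻⁴ mol.
Product formed: 0.473 × 7.204×10⁻⁴ = 3.407×10⁻⁴ mol.
Rate: 3.407×10⁻⁴ / 2930 s = 1.2×10⁻⁷ mol s⁻¹.

1.2×10⁻⁷ mol s⁻¹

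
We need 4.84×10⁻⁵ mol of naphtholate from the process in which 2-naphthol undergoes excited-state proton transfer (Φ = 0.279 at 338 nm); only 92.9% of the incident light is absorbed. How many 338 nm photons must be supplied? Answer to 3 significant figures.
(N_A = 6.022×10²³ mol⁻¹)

Photons that must be absorbed: 4.84×10⁻⁵ / 0.279 = 1.735×10⁻⁴ mol.
Incident photons needed: 1.735×10⁻⁴ / 0.929 = 1.868×10⁻⁴ mol.
Photon count: 1.868×10⁻⁴ × 6.022×10²³ = 1.12×10²⁰.

1.12×10²⁰ photons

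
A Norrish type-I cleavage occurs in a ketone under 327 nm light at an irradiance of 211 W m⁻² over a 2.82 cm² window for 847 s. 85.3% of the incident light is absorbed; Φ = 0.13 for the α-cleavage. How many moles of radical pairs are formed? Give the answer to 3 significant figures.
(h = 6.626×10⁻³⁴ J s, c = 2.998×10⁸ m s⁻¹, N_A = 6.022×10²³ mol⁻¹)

1.53×10⁻⁵ mol

Photon energy at 327 nm: hc/λ = (6.626×10⁻³⁴)(2.998×10⁸)/(327×10⁻⁹) = 6.075×10⁻¹⁹ J.
Energy delivered: (211 W m⁻²)(2.82×10⁻⁴ m²)(847 s) = 50.40 J.
Photons incident: 50.40 / 6.075×10⁻¹⁹ = 8.296×10¹⁹, i.e. 8.296×10¹⁹/6.022×10²³ = 1.378×10⁻⁴ mol.
Photons absorbed: 0.853 × 1.378×10⁻⁴ = 1.175×10⁻⁴ mol.
Product: Φ × n_abs = 0.13 × 1.175×10⁻⁴ = 1.528×10⁻⁵ mol.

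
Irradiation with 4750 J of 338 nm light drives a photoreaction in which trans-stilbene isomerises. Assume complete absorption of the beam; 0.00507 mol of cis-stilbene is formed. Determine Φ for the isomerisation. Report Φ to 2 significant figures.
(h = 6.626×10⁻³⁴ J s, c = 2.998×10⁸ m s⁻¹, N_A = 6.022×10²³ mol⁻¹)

Photon energy at 338 nm: hc/λ = (6.626×10⁻³⁴)(2.998×10⁸)/(338×10⁻⁹) = 5.877×10⁻¹⁹ J.
Photons incident: 4750 / 5.877×10⁻¹⁹ = 8.082×10²¹, i.e. 8.082×10²¹/6.022×10²³ = 0.01342 mol.
Φ = 0.00507 mol / 0.01342 mol photons = 0.38.

Φ = 0.38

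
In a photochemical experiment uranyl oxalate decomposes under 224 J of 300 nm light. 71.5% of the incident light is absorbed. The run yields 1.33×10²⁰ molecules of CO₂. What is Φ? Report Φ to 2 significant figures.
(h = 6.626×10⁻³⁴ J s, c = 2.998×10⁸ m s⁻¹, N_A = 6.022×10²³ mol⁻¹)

Φ = 0.55

Product: 1.33×10²⁰ / 6.022×10²³ = 2.209×10⁻⁴ mol.
Photon energy at 300 nm: hc/λ = (6.626×10⁻³⁴)(2.998×10⁸)/(300×10⁻⁹) = 6.622×10⁻¹⁹ J.
Photons incident: 224 / 6.622×10⁻¹⁹ = 3.383×10²⁰, i.e. 3.383×10²⁰/6.022×10²³ = 5.618×10⁻⁴ mol.
Photons absorbed: 0.715 × 5.618×10⁻⁴ = 4.017×10⁻⁴ mol.
Φ = 2.209×10⁻⁴ mol / 4.017×10⁻⁴ mol photons = 0.55.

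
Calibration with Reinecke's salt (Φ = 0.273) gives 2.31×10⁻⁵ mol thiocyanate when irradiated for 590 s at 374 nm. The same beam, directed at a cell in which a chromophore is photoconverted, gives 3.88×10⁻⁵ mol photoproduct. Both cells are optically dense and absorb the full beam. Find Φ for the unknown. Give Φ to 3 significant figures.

Φ = 0.459

Photons absorbed by the actinometer: 2.31×10⁻⁵ / 0.273 = 8.462×10⁻⁵ mol.
Φ(unknown) = 3.88×10⁻⁵ / 8.462×10⁻⁵ = 0.459.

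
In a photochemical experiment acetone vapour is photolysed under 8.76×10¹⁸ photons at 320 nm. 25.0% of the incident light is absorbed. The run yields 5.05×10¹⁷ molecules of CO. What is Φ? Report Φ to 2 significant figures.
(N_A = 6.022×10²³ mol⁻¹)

Φ = 0.23

Product: 5.05×10¹⁷ / 6.022×10²³ = 8.386×10⁻⁷ mol.
Moles of photons: 8.76×10¹⁸ / 6.022×10²³ = 1.455×10⁻⁵ mol.
Photons absorbed: 0.250 × 1.455×10⁻⁵ = 3.638×10⁻⁶ mol.
Φ = 8.386×10⁻⁷ mol / 3.638×10⁻⁶ mol photons = 0.23.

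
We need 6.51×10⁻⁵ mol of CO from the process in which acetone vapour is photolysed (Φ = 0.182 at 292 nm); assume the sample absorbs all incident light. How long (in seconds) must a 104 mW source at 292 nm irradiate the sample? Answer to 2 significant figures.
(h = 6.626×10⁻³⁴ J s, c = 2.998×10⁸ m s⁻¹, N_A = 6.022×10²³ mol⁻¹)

Photons that must be absorbed: 6.51×10⁻⁵ / 0.182 = 3.577×10⁻⁴ mol.
Photon energy: hc/λ = 6.803×10⁻¹⁹ J; per mole, 4.097×10⁵ J mol⁻¹.
Energy required: 3.577×10⁻⁴ × 4.097×10⁵ = 146.5 J.
Time: 146.5 J / 0.104 W = 1400 s.

t ≈ 1400 s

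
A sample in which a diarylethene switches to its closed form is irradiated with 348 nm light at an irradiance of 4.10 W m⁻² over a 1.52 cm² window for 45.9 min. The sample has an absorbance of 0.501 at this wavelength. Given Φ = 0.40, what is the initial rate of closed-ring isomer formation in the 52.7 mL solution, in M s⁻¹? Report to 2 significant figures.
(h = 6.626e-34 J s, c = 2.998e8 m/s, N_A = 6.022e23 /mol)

Photon energy at 348 nm: hc/λ = (6.626e-34)(2.998e8)/(348e-9) = 5.708e-19 J.
Energy delivered: (4.10 W m⁻²)(1.52e-4 m²)(2754 s) = 1.716 J.
Photons incident: 1.716 / 5.708e-19 = 3.006e18, i.e. 3.006e18/6.022e23 = 4.992e-6 mol.
Fraction absorbed: 1 − 10^(−0.501) = 0.6845.
Photons absorbed: 0.6845 × 4.992e-6 = 3.417e-6 mol.
Product formed: 0.40 × 3.417e-6 = 1.367e-6 mol.
Rate: 1.367e-6 mol / (2754 s × 0.0527 L) = 9.4e-9 M s⁻¹.

9.4e-9 M s⁻¹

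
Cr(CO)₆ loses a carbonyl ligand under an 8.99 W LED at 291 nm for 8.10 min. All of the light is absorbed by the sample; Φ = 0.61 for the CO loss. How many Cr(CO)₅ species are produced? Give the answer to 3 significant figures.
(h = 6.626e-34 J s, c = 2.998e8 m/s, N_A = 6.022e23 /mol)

3.90e21 species

Photon energy at 291 nm: hc/λ = (6.626e-34)(2.998e8)/(291e-9) = 6.826e-19 J.
Energy delivered: (8.99 W)(486 s) = 4369 J.
Photons incident: 4369 / 6.826e-19 = 6.401e21, i.e. 6.401e21/6.022e23 = 0.01063 mol.
Product: Φ × n_abs = 0.61 × 0.01063 = 0.006484 mol.
As a count: 0.006484 × 6.022e23 = 3.90e21.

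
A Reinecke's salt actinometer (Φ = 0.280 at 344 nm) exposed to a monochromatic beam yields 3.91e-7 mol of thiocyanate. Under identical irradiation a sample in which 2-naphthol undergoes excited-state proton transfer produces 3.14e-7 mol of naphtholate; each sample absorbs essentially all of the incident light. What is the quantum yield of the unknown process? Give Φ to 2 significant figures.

Φ = 0.22

Photons absorbed by the actinometer: 3.91e-7 / 0.280 = 1.396e-6 mol.
Φ(unknown) = 3.14e-7 / 1.396e-6 = 0.22.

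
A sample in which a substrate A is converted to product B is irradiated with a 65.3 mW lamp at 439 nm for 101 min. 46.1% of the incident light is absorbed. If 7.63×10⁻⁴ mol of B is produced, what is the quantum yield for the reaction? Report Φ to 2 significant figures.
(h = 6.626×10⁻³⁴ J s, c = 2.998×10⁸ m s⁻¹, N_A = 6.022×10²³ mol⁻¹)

Photon energy at 439 nm: hc/λ = (6.626×10⁻³⁴)(2.998×10⁸)/(439×10⁻⁹) = 4.525×10⁻¹⁹ J.
Energy delivered: (65.3 mW)(6060 s) = 395.7 J.
Photons incident: 395.7 / 4.525×10⁻¹⁹ = 8.745×10²⁰, i.e. 8.745×10²⁰/6.022×10²³ = 0.001452 mol.
Photons absorbed: 0.461 × 0.001452 = 6.694×10⁻⁴ mol.
Φ = 7.63×10⁻⁴ mol / 6.694×10⁻⁴ mol photons = 1.1.

Φ = 1.1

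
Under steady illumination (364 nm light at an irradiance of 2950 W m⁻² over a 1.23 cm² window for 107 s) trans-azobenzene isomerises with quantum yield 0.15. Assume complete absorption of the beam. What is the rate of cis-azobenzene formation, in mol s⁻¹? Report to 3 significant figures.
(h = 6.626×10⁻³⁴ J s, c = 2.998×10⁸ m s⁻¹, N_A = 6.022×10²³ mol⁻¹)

1.66×10⁻⁷ mol s⁻¹

Photon energy at 364 nm: hc/λ = (6.626×10⁻³⁴)(2.998×10⁸)/(364×10⁻⁹) = 5.457×10⁻¹⁹ J.
Energy delivered: (2950 W m⁻²)(1.23×10⁻⁴ m²)(107 s) = 38.82 J.
Photons incident: 38.82 / 5.457×10⁻¹⁹ = 7.114×10¹⁹, i.e. 7.114×10¹⁹/6.022×10²³ = 1.181×10⁻⁴ mol.
Product formed: 0.15 × 1.181×10⁻⁴ = 1.772×10⁻⁵ mol.
Rate: 1.772×10⁻⁵ / 107 s = 1.66×10⁻⁷ mol s⁻¹.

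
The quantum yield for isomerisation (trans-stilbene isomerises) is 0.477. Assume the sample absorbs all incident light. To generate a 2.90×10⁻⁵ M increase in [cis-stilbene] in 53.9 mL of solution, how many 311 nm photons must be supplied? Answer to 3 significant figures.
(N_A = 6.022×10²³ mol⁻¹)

1.97×10¹⁸ photons

Product: (2.90×10⁻⁵ M)(0.0539 L) = 1.563×10⁻⁶ mol.
Photons that must be absorbed: 1.563×10⁻⁶ / 0.477 = 3.277×10⁻⁶ mol.
Photon count: 3.277×10⁻⁶ × 6.022×10²³ = 1.97×10¹⁸.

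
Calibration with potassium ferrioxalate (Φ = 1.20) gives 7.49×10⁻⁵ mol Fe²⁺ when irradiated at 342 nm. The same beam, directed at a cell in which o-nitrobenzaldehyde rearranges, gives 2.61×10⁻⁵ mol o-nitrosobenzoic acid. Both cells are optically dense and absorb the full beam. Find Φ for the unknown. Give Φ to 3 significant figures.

Photons absorbed by the actinometer: 7.49×10⁻⁵ / 1.20 = 6.242×10⁻⁵ mol.
Φ(unknown) = 2.61×10⁻⁵ / 6.242×10⁻⁵ = 0.418.

Φ = 0.418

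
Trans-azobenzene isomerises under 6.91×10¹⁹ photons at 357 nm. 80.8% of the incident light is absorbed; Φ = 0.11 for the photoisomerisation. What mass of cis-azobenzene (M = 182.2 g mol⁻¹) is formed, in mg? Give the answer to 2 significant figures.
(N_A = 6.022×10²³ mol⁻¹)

Moles of photons: 6.91×10¹⁹ / 6.022×10²³ = 1.147×10⁻⁴ mol.
Photons absorbed: 0.808 × 1.147×10⁻⁴ = 9.268×10⁻⁵ mol.
Product: Φ × n_abs = 0.11 × 9.268×10⁻⁵ = 1.019×10⁻⁵ mol.
Mass: 1.019×10⁻⁵ × 182.2 = 0.001857 g = 1.9 mg.

1.9 mg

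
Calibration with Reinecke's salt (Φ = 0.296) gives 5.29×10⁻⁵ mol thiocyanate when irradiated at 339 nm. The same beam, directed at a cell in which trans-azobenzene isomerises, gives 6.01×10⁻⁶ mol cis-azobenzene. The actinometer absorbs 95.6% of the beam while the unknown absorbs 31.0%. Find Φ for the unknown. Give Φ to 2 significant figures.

Photons absorbed by the actinometer: 5.29×10⁻⁵ / 0.296 = 1.787×10⁻⁴ mol.
Incident flux: 1.787×10⁻⁴ / 0.956 = 1.869×10⁻⁴ einstein.
Absorbed by unknown: 0.310 × 1.869×10⁻⁴ = 5.794×10⁻⁵ mol.
Φ(unknown) = 6.01×10⁻⁶ / 5.794×10⁻⁵ = 0.10.

Φ = 0.10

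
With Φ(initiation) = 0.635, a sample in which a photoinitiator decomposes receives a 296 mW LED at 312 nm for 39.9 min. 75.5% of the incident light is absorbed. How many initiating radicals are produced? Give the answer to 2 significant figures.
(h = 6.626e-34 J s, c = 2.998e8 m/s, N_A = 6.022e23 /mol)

Photon energy at 312 nm: hc/λ = (6.626e-34)(2.998e8)/(312e-9) = 6.367e-19 J.
Energy delivered: (296 mW)(2394 s) = 708.6 J.
Photons incident: 708.6 / 6.367e-19 = 1.113e21, i.e. 1.113e21/6.022e23 = 0.001848 mol.
Photons absorbed: 0.755 × 0.001848 = 0.001395 mol.
Product: Φ × n_abs = 0.635 × 0.001395 = 8.858e-4 mol.
As a count: 8.858e-4 × 6.022e23 = 5.3e20.

5.3e20 initiating radicals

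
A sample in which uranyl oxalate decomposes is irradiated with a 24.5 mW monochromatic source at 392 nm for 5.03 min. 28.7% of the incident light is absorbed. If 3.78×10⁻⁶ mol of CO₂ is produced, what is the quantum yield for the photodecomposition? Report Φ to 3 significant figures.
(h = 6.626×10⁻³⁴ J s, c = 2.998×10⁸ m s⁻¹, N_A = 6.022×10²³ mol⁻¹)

Photon energy at 392 nm: hc/λ = (6.626×10⁻³⁴)(2.998×10⁸)/(392×10⁻⁹) = 5.068×10⁻¹⁹ J.
Energy delivered: (24.5 mW)(301.8 s) = 7.394 J.
Photons incident: 7.394 / 5.068×10⁻¹⁹ = 1.459×10¹⁹, i.e. 1.459×10¹⁹/6.022×10²³ = 2.423×10⁻⁵ mol.
Photons absorbed: 0.287 × 2.423×10⁻⁵ = 6.954×10⁻⁶ mol.
Φ = 3.78×10⁻⁶ mol / 6.954×10⁻⁶ mol photons = 0.544.

Φ = 0.544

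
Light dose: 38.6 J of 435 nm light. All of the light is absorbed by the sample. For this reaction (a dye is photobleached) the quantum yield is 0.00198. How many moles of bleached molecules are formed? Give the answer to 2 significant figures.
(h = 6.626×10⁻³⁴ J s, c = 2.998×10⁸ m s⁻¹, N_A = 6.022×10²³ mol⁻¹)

Photon energy at 435 nm: hc/λ = (6.626×10⁻³⁴)(2.998×10⁸)/(435×10⁻⁹) = 4.567×10⁻¹⁹ J.
Photons incident: 38.6 / 4.567×10⁻¹⁹ = 8.452×10¹⁹, i.e. 8.452×10¹⁹/6.022×10²³ = 1.404×10⁻⁴ mol.
Product: Φ × n_abs = 0.00198 × 1.404×10⁻⁴ = 2.780×10⁻⁷ mol.

2.8×10⁻⁷ mol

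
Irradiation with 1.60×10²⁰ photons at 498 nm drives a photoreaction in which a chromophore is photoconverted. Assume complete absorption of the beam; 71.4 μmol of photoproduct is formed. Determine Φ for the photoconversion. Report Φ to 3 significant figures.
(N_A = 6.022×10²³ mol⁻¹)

Product: 71.4 μmol = 7.14×10⁻⁵ mol.
Moles of photons: 1.60×10²⁰ / 6.022×10²³ = 2.657×10⁻⁴ mol.
Φ = 7.14×10⁻⁵ mol / 2.657×10⁻⁴ mol photons = 0.269.

Φ = 0.269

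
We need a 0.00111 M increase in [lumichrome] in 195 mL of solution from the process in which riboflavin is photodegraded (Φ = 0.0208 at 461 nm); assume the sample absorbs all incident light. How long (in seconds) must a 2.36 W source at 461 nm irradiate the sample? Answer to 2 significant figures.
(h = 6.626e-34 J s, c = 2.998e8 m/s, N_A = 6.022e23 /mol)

t ≈ 1100 s

Product: (0.00111 M)(0.195 L) = 2.165e-4 mol.
Photons that must be absorbed: 2.165e-4 / 0.0208 = 0.01041 mol.
Photon energy: hc/λ = 4.309e-19 J; per mole, 2.595e5 J mol⁻¹.
Energy required: 0.01041 × 2.595e5 = 2701 J.
Time: 2701 J / 2.36 W = 1100 s.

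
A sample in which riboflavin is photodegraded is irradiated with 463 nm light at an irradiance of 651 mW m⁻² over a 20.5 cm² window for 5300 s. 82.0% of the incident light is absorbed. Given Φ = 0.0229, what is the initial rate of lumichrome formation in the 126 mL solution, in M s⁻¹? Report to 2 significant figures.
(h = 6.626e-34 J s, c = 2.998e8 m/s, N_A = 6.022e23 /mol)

Photon energy at 463 nm: hc/λ = (6.626e-34)(2.998e8)/(463e-9) = 4.290e-19 J.
Energy delivered: (651 mW m⁻²)(20.5e-4 m²)(5300 s) = 7.073 J.
Photons incident: 7.073 / 4.290e-19 = 1.649e19, i.e. 1.649e19/6.022e23 = 2.738e-5 mol.
Photons absorbed: 0.820 × 2.738e-5 = 2.245e-5 mol.
Product formed: 0.0229 × 2.245e-5 = 5.141e-7 mol.
Rate: 5.141e-7 mol / (5300 s × 0.126 L) = 7.7e-10 M s⁻¹.

7.7e-10 M s⁻¹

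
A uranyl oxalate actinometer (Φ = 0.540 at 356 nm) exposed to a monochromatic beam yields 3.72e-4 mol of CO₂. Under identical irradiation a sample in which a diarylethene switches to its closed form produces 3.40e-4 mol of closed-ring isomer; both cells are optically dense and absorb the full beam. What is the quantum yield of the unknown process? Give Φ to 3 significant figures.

Photons absorbed by the actinometer: 3.72e-4 / 0.540 = 6.889e-4 mol.
Φ(unknown) = 3.40e-4 / 6.889e-4 = 0.494.

Φ = 0.494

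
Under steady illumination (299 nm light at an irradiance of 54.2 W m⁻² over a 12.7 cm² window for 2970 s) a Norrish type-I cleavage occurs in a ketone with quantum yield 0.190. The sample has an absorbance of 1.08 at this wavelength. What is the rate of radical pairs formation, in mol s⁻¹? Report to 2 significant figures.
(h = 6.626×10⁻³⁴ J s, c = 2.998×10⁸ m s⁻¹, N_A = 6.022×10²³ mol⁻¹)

Photon energy at 299 nm: hc/λ = (6.626×10⁻³⁴)(2.998×10⁸)/(299×10⁻⁹) = 6.644×10⁻¹⁹ J.
Energy delivered: (54.2 W m⁻²)(12.7×10⁻⁴ m²)(2970 s) = 204.4 J.
Photons incident: 204.4 / 6.644×10⁻¹⁹ = 3.076×10²⁰, i.e. 3.076×10²⁰/6.022×10²³ = 5.108×10⁻⁴ mol.
Fraction absorbed: 1 − 10^(−1.08) = 0.9168.
Photons absorbed: 0.9168 × 5.108×10⁻⁴ = 4.683×10⁻⁴ mol.
Product formed: 0.190 × 4.683×10⁻⁴ = 8.898×10⁻⁵ mol.
Rate: 8.898×10⁻⁵ / 2970 s = 3.0×10⁻⁸ mol s⁻¹.

3.0×10⁻⁸ mol s⁻¹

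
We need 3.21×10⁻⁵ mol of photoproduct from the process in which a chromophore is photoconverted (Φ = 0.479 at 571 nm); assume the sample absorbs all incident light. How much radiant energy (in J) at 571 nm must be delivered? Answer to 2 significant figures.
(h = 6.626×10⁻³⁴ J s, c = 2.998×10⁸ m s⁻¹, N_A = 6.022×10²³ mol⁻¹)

14 J

Photons that must be absorbed: 3.21×10⁻⁵ / 0.479 = 6.701×10⁻⁵ mol.
Photon energy: hc/λ = 3.479×10⁻¹⁹ J; per mole, 2.095×10⁵ J mol⁻¹.
Energy required: 6.701×10⁻⁵ × 2.095×10⁵ = 14 J.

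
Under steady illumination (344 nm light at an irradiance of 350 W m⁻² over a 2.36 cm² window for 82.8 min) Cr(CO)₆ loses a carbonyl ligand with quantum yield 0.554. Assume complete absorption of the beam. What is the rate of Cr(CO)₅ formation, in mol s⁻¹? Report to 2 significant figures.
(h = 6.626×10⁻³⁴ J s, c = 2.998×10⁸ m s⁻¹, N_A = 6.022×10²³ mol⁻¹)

1.3×10⁻⁷ mol s⁻¹

Photon energy at 344 nm: hc/λ = (6.626×10⁻³⁴)(2.998×10⁸)/(344×10⁻⁹) = 5.775×10⁻¹⁹ J.
Energy delivered: (350 W m⁻²)(2.36×10⁻⁴ m²)(4968 s) = 410.4 J.
Photons incident: 410.4 / 5.775×10⁻¹⁹ = 7.106×10²⁰, i.e. 7.106×10²⁰/6.022×10²³ = 0.001180 mol.
Product formed: 0.554 × 0.001180 = 6.537×10⁻⁴ mol.
Rate: 6.537×10⁻⁴ / 4968 s = 1.3×10⁻⁷ mol s⁻¹.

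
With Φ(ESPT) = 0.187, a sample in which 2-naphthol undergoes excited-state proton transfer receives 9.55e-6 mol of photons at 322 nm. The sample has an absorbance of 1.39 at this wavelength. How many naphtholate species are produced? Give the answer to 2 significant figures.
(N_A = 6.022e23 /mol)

Fraction absorbed: 1 − 10^(−1.39) = 0.9593.
Photons absorbed: 0.9593 × 9.55e-6 = 9.161e-6 mol.
Product: Φ × n_abs = 0.187 × 9.161e-6 = 1.713e-6 mol.
As a count: 1.713e-6 × 6.022e23 = 1.0e18.

1.0e18 species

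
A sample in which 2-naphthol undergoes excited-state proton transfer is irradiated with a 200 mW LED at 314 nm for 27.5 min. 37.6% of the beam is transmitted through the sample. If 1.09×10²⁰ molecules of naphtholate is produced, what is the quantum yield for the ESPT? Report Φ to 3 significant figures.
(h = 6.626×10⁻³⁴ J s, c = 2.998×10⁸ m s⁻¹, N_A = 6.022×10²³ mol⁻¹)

Product: 1.09×10²⁰ / 6.022×10²³ = 1.810×10⁻⁴ mol.
Photon energy at 314 nm: hc/λ = (6.626×10⁻³⁴)(2.998×10⁸)/(314×10⁻⁹) = 6.326×10⁻¹⁹ J.
Energy delivered: (200 mW)(1650 s) = 330.0 J.
Photons incident: 330.0 / 6.326×10⁻¹⁹ = 5.217×10²⁰, i.e. 5.217×10²⁰/6.022×10²³ = 8.663×10⁻⁴ mol.
Fraction absorbed: 1 − 37.6/100 = 0.6240.
Photons absorbed: 0.6240 × 8.663×10⁻⁴ = 5.406×10⁻⁴ mol.
Φ = 1.810×10⁻⁴ mol / 5.406×10⁻⁴ mol photons = 0.335.

Φ = 0.335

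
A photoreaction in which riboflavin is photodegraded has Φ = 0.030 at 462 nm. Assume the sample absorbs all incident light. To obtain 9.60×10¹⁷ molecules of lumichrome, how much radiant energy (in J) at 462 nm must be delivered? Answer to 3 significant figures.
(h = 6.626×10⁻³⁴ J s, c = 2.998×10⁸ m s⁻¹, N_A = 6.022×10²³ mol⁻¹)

13.8 J

Product: 9.60×10¹⁷ / 6.022×10²³ = 1.594×10⁻⁶ mol.
Photons that must be absorbed: 1.594×10⁻⁶ / 0.030 = 5.313×10⁻⁵ mol.
Photon energy: hc/λ = 4.300×10⁻¹⁹ J; per mole, 2.589×10⁵ J mol⁻¹.
Energy required: 5.313×10⁻⁵ × 2.589×10⁵ = 13.8 J.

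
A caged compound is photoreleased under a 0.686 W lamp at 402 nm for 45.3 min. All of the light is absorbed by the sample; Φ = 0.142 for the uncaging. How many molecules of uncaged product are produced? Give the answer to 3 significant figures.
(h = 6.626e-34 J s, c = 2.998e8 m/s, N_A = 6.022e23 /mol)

5.36e20 molecules

Photon energy at 402 nm: hc/λ = (6.626e-34)(2.998e8)/(402e-9) = 4.941e-19 J.
Energy delivered: (0.686 W)(2718 s) = 1865 J.
Photons incident: 1865 / 4.941e-19 = 3.775e21, i.e. 3.775e21/6.022e23 = 0.006269 mol.
Product: Φ × n_abs = 0.142 × 0.006269 = 8.902e-4 mol.
As a count: 8.902e-4 × 6.022e23 = 5.36e20.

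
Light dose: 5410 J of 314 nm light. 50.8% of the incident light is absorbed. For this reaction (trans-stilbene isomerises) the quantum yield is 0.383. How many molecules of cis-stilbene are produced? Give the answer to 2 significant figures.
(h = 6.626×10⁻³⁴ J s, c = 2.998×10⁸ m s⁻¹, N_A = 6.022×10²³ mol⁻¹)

Photon energy at 314 nm: hc/λ = (6.626×10⁻³⁴)(2.998×10⁸)/(314×10⁻⁹) = 6.326×10⁻¹⁹ J.
Photons incident: 5410 / 6.326×10⁻¹⁹ = 8.552×10²¹, i.e. 8.552×10²¹/6.022×10²³ = 0.01420 mol.
Photons absorbed: 0.508 × 0.01420 = 0.007214 mol.
Product: Φ × n_abs = 0.383 × 0.007214 = 0.002763 mol.
As a count: 0.002763 × 6.022×10²³ = 1.7×10²¹.

1.7×10²¹ molecules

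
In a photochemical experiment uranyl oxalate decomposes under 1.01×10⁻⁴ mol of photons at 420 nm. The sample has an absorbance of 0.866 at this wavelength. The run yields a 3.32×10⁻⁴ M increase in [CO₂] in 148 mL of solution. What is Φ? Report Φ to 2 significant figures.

Product: (3.32×10⁻⁴ M)(0.148 L) = 4.914×10⁻⁵ mol.
Fraction absorbed: 1 − 10^(−0.866) = 0.8639.
Photons absorbed: 0.8639 × 1.01×10⁻⁴ = 8.725×10⁻⁵ mol.
Φ = 4.914×10⁻⁵ mol / 8.725×10⁻⁵ mol photons = 0.56.

Φ = 0.56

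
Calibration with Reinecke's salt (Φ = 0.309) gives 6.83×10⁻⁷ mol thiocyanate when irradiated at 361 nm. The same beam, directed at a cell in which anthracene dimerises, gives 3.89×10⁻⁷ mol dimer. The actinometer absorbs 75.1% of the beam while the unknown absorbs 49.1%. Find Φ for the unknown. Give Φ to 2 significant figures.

Photons absorbed by the actinometer: 6.83×10⁻⁷ / 0.309 = 2.210×10⁻⁶ mol.
Incident flux: 2.210×10⁻⁶ / 0.751 = 2.943×10⁻⁶ einstein.
Absorbed by unknown: 0.491 × 2.943×10⁻⁶ = 1.445×10⁻⁶ mol.
Φ(unknown) = 3.89×10⁻⁷ / 1.445×10⁻⁶ = 0.27.

Φ = 0.27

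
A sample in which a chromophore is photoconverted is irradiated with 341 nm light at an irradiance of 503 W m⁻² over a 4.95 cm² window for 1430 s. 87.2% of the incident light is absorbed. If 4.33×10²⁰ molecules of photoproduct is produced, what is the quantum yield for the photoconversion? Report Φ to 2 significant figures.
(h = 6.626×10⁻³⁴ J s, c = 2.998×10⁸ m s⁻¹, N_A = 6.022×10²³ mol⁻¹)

Φ = 0.81

Product: 4.33×10²⁰ / 6.022×10²³ = 7.190×10⁻⁴ mol.
Photon energy at 341 nm: hc/λ = (6.626×10⁻³⁴)(2.998×10⁸)/(341×10⁻⁹) = 5.825×10⁻¹⁹ J.
Energy delivered: (503 W m⁻²)(4.95×10⁻⁴ m²)(1430 s) = 356.0 J.
Photons incident: 356.0 / 5.825×10⁻¹⁹ = 6.112×10²⁰, i.e. 6.112×10²⁰/6.022×10²³ = 0.001015 mol.
Photons absorbed: 0.872 × 0.001015 = 8.851×10⁻⁴ mol.
Φ = 7.190×10⁻⁴ mol / 8.851×10⁻⁴ mol photons = 0.81.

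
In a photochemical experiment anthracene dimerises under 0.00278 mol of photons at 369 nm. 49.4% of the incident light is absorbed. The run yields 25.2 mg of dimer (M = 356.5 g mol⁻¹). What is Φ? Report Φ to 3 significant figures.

Φ = 0.0515

Product: 25.2 mg / 356.5 g mol⁻¹ = 7.069×10⁻⁵ mol.
Photons absorbed: 0.494 × 0.00278 = 0.001373 mol.
Φ = 7.069×10⁻⁵ mol / 0.001373 mol photons = 0.0515.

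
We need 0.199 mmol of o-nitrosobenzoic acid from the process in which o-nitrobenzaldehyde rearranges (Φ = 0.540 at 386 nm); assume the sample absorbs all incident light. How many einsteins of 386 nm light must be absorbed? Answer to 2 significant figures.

3.7×10⁻⁴ einstein

Product: 0.199 mmol = 1.99×10⁻⁴ mol.
Photons that must be absorbed: 1.99×10⁻⁴ / 0.540 = 3.685×10⁻⁴ mol.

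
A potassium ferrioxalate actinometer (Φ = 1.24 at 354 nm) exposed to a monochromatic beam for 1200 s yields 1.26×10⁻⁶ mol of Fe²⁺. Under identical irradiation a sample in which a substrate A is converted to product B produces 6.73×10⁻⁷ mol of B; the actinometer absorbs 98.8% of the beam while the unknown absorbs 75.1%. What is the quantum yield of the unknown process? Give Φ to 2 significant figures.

Φ = 0.87

Photons absorbed by the actinometer: 1.26×10⁻⁶ / 1.24 = 1.016×10⁻⁶ mol.
Incident flux: 1.016×10⁻⁶ / 0.988 = 1.028×10⁻⁶ einstein.
Absorbed by unknown: 0.751 × 1.028×10⁻⁶ = 7.720×10⁻⁷ mol.
Φ(unknown) = 6.73×10⁻⁷ / 7.720×10⁻⁷ = 0.87.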